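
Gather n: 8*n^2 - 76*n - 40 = 8*n^2 - 76*n - 40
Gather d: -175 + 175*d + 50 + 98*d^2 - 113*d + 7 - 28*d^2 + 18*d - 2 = 70*d^2 + 80*d - 120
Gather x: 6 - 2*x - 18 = -2*x - 12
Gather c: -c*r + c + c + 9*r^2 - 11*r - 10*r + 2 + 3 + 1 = c*(2 - r) + 9*r^2 - 21*r + 6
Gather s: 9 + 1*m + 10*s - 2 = m + 10*s + 7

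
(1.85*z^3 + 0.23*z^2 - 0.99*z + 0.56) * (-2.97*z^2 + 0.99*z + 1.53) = -5.4945*z^5 + 1.1484*z^4 + 5.9985*z^3 - 2.2914*z^2 - 0.9603*z + 0.8568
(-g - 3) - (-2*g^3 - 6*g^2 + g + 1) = 2*g^3 + 6*g^2 - 2*g - 4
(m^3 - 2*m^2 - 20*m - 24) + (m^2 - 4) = m^3 - m^2 - 20*m - 28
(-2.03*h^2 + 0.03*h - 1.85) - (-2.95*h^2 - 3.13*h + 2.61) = 0.92*h^2 + 3.16*h - 4.46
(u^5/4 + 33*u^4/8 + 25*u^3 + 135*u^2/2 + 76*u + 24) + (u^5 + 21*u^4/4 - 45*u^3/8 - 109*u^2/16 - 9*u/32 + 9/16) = 5*u^5/4 + 75*u^4/8 + 155*u^3/8 + 971*u^2/16 + 2423*u/32 + 393/16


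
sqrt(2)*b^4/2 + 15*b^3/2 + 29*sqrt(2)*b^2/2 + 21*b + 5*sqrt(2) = (b + sqrt(2))^2*(b + 5*sqrt(2))*(sqrt(2)*b/2 + 1/2)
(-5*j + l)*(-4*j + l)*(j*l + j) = 20*j^3*l + 20*j^3 - 9*j^2*l^2 - 9*j^2*l + j*l^3 + j*l^2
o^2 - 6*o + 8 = (o - 4)*(o - 2)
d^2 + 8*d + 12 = (d + 2)*(d + 6)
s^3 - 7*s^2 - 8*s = s*(s - 8)*(s + 1)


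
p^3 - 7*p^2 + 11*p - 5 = (p - 5)*(p - 1)^2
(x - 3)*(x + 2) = x^2 - x - 6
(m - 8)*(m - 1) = m^2 - 9*m + 8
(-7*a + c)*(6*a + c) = -42*a^2 - a*c + c^2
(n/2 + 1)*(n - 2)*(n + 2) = n^3/2 + n^2 - 2*n - 4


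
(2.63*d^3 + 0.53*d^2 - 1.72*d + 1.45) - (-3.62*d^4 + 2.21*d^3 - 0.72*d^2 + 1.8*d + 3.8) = 3.62*d^4 + 0.42*d^3 + 1.25*d^2 - 3.52*d - 2.35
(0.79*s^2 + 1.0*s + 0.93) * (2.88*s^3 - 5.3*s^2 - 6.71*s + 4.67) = 2.2752*s^5 - 1.307*s^4 - 7.9225*s^3 - 7.9497*s^2 - 1.5703*s + 4.3431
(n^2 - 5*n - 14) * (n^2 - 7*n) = n^4 - 12*n^3 + 21*n^2 + 98*n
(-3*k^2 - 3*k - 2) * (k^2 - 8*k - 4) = -3*k^4 + 21*k^3 + 34*k^2 + 28*k + 8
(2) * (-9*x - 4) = -18*x - 8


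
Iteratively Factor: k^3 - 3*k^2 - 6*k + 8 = (k + 2)*(k^2 - 5*k + 4) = (k - 1)*(k + 2)*(k - 4)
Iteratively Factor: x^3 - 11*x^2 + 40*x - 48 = (x - 4)*(x^2 - 7*x + 12) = (x - 4)^2*(x - 3)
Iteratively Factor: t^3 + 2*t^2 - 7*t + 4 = (t - 1)*(t^2 + 3*t - 4) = (t - 1)*(t + 4)*(t - 1)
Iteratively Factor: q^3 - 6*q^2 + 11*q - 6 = (q - 2)*(q^2 - 4*q + 3) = (q - 2)*(q - 1)*(q - 3)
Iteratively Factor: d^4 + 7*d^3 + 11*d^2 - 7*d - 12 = (d + 3)*(d^3 + 4*d^2 - d - 4) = (d + 1)*(d + 3)*(d^2 + 3*d - 4) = (d + 1)*(d + 3)*(d + 4)*(d - 1)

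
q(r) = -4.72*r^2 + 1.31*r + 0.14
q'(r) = 1.31 - 9.44*r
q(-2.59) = -34.92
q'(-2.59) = 25.76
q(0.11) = 0.23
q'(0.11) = 0.27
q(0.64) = -0.95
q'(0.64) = -4.73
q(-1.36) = -10.37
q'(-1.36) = 14.15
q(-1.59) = -13.88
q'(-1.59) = 16.32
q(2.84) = -34.21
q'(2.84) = -25.50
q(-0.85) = -4.38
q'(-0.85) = 9.33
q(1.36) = -6.81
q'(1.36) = -11.53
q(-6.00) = -177.64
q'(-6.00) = 57.95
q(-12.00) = -695.26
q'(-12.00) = 114.59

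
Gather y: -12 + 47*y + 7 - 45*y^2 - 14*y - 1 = -45*y^2 + 33*y - 6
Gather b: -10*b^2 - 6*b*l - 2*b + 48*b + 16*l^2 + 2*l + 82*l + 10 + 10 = -10*b^2 + b*(46 - 6*l) + 16*l^2 + 84*l + 20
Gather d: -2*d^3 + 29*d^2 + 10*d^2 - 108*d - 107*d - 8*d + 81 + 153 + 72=-2*d^3 + 39*d^2 - 223*d + 306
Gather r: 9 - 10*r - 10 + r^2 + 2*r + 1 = r^2 - 8*r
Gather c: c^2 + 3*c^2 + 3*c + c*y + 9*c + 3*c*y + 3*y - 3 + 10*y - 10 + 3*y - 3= 4*c^2 + c*(4*y + 12) + 16*y - 16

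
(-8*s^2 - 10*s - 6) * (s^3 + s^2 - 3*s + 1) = -8*s^5 - 18*s^4 + 8*s^3 + 16*s^2 + 8*s - 6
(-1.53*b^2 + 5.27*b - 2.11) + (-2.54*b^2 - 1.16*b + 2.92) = -4.07*b^2 + 4.11*b + 0.81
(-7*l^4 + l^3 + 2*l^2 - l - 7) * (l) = -7*l^5 + l^4 + 2*l^3 - l^2 - 7*l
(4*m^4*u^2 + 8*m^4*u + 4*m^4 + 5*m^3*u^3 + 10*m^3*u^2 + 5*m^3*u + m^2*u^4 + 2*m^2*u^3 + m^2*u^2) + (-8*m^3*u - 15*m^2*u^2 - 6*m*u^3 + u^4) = 4*m^4*u^2 + 8*m^4*u + 4*m^4 + 5*m^3*u^3 + 10*m^3*u^2 - 3*m^3*u + m^2*u^4 + 2*m^2*u^3 - 14*m^2*u^2 - 6*m*u^3 + u^4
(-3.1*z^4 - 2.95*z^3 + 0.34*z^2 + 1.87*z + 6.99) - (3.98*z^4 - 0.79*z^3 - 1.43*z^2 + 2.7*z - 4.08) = -7.08*z^4 - 2.16*z^3 + 1.77*z^2 - 0.83*z + 11.07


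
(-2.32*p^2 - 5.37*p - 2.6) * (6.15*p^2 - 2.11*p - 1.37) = -14.268*p^4 - 28.1303*p^3 - 1.4809*p^2 + 12.8429*p + 3.562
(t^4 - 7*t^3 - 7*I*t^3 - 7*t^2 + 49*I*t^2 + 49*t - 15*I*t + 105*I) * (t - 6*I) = t^5 - 7*t^4 - 13*I*t^4 - 49*t^3 + 91*I*t^3 + 343*t^2 + 27*I*t^2 - 90*t - 189*I*t + 630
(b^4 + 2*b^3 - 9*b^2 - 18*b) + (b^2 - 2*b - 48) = b^4 + 2*b^3 - 8*b^2 - 20*b - 48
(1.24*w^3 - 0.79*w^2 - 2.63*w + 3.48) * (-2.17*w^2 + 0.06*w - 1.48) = -2.6908*w^5 + 1.7887*w^4 + 3.8245*w^3 - 6.5402*w^2 + 4.1012*w - 5.1504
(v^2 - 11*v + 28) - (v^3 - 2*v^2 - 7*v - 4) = -v^3 + 3*v^2 - 4*v + 32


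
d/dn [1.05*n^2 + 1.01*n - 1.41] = 2.1*n + 1.01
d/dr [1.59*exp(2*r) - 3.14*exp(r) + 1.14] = (3.18*exp(r) - 3.14)*exp(r)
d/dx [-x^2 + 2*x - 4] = 2 - 2*x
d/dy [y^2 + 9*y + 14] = 2*y + 9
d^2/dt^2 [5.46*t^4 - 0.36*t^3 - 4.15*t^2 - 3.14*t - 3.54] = 65.52*t^2 - 2.16*t - 8.3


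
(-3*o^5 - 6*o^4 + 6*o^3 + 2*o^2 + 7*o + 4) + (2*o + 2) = -3*o^5 - 6*o^4 + 6*o^3 + 2*o^2 + 9*o + 6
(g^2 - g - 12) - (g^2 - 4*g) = 3*g - 12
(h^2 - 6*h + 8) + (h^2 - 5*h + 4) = 2*h^2 - 11*h + 12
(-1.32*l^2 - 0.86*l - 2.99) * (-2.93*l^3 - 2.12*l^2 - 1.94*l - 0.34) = 3.8676*l^5 + 5.3182*l^4 + 13.1447*l^3 + 8.456*l^2 + 6.093*l + 1.0166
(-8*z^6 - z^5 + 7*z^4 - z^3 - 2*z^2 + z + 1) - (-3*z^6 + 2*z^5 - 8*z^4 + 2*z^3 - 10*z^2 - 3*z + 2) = -5*z^6 - 3*z^5 + 15*z^4 - 3*z^3 + 8*z^2 + 4*z - 1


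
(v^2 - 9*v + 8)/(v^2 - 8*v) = (v - 1)/v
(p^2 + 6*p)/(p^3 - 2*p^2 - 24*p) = (p + 6)/(p^2 - 2*p - 24)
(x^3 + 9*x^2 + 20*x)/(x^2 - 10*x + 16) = x*(x^2 + 9*x + 20)/(x^2 - 10*x + 16)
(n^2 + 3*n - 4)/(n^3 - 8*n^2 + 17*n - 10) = (n + 4)/(n^2 - 7*n + 10)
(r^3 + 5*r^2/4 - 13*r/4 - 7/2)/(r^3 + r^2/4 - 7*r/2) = (r + 1)/r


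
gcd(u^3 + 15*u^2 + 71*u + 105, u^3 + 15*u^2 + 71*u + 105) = u^3 + 15*u^2 + 71*u + 105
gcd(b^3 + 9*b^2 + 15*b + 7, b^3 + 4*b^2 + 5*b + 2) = b^2 + 2*b + 1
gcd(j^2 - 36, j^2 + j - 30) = j + 6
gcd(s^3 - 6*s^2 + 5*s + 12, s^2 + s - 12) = s - 3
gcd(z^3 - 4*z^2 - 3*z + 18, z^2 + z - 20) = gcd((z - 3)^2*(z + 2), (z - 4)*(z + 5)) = 1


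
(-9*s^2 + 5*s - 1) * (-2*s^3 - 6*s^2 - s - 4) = 18*s^5 + 44*s^4 - 19*s^3 + 37*s^2 - 19*s + 4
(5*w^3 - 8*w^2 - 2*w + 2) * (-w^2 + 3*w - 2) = -5*w^5 + 23*w^4 - 32*w^3 + 8*w^2 + 10*w - 4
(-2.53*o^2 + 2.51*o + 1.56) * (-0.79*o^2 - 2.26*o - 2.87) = 1.9987*o^4 + 3.7349*o^3 + 0.356100000000001*o^2 - 10.7293*o - 4.4772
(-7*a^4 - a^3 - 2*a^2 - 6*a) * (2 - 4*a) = 28*a^5 - 10*a^4 + 6*a^3 + 20*a^2 - 12*a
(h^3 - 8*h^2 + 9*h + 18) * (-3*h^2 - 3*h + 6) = -3*h^5 + 21*h^4 + 3*h^3 - 129*h^2 + 108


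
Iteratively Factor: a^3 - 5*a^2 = (a - 5)*(a^2) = a*(a - 5)*(a)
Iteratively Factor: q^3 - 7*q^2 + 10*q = (q - 2)*(q^2 - 5*q) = q*(q - 2)*(q - 5)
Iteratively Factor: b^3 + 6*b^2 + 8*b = (b + 2)*(b^2 + 4*b) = (b + 2)*(b + 4)*(b)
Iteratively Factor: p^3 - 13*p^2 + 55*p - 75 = (p - 5)*(p^2 - 8*p + 15) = (p - 5)^2*(p - 3)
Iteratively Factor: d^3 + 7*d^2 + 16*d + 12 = (d + 2)*(d^2 + 5*d + 6) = (d + 2)^2*(d + 3)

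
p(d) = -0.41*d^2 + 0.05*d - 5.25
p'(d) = 0.05 - 0.82*d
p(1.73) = -6.39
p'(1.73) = -1.37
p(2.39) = -7.47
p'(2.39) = -1.91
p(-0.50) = -5.38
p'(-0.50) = 0.46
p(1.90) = -6.64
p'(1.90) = -1.51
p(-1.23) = -5.93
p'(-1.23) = 1.06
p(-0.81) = -5.56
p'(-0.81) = 0.71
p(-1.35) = -6.06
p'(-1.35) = 1.16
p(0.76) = -5.45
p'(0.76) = -0.57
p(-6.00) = -20.31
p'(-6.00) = 4.97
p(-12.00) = -64.89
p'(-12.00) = 9.89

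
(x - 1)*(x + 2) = x^2 + x - 2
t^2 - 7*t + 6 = (t - 6)*(t - 1)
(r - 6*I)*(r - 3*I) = r^2 - 9*I*r - 18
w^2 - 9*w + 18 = (w - 6)*(w - 3)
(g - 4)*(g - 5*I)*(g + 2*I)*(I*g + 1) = I*g^4 + 4*g^3 - 4*I*g^3 - 16*g^2 + 7*I*g^2 + 10*g - 28*I*g - 40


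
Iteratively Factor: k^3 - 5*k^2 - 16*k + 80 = (k + 4)*(k^2 - 9*k + 20) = (k - 5)*(k + 4)*(k - 4)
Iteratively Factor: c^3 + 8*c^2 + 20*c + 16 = (c + 2)*(c^2 + 6*c + 8) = (c + 2)^2*(c + 4)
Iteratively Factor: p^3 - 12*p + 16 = (p - 2)*(p^2 + 2*p - 8) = (p - 2)^2*(p + 4)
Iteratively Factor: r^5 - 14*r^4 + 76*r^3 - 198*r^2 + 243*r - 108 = (r - 3)*(r^4 - 11*r^3 + 43*r^2 - 69*r + 36) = (r - 3)^2*(r^3 - 8*r^2 + 19*r - 12) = (r - 4)*(r - 3)^2*(r^2 - 4*r + 3) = (r - 4)*(r - 3)^3*(r - 1)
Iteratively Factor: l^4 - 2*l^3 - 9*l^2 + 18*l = (l - 2)*(l^3 - 9*l) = (l - 2)*(l + 3)*(l^2 - 3*l) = l*(l - 2)*(l + 3)*(l - 3)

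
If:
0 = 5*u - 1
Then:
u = 1/5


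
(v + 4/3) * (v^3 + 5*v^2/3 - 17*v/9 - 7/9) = v^4 + 3*v^3 + v^2/3 - 89*v/27 - 28/27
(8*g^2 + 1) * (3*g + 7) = 24*g^3 + 56*g^2 + 3*g + 7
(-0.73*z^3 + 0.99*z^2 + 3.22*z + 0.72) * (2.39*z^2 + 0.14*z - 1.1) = -1.7447*z^5 + 2.2639*z^4 + 8.6374*z^3 + 1.0826*z^2 - 3.4412*z - 0.792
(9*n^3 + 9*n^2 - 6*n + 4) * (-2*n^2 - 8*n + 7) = -18*n^5 - 90*n^4 + 3*n^3 + 103*n^2 - 74*n + 28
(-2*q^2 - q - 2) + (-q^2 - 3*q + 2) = -3*q^2 - 4*q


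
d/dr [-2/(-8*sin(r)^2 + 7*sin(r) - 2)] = 2*(7 - 16*sin(r))*cos(r)/(8*sin(r)^2 - 7*sin(r) + 2)^2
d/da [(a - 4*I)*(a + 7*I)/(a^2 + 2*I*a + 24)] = -I/(a^2 + 12*I*a - 36)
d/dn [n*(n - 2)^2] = (n - 2)*(3*n - 2)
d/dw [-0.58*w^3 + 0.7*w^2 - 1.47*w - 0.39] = -1.74*w^2 + 1.4*w - 1.47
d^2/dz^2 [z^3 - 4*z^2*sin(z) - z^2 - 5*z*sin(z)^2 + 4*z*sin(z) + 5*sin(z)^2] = 4*z^2*sin(z) - 4*z*sin(z) - 16*z*cos(z) - 10*z*cos(2*z) + 6*z + 8*sqrt(2)*cos(z + pi/4) + 10*sqrt(2)*cos(2*z + pi/4) - 2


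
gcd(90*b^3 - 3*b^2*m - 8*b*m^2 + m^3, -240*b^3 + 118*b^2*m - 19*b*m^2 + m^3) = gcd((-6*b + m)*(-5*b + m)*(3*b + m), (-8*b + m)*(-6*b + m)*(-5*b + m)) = 30*b^2 - 11*b*m + m^2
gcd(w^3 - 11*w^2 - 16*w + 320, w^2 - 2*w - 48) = w - 8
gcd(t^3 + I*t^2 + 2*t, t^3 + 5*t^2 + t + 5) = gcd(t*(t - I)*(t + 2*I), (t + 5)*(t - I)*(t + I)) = t - I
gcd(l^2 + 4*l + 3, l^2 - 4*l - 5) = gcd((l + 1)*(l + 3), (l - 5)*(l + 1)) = l + 1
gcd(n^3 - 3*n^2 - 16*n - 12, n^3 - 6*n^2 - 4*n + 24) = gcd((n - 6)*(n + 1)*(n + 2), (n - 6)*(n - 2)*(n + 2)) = n^2 - 4*n - 12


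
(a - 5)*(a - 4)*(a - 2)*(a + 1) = a^4 - 10*a^3 + 27*a^2 - 2*a - 40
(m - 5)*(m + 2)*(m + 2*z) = m^3 + 2*m^2*z - 3*m^2 - 6*m*z - 10*m - 20*z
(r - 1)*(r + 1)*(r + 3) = r^3 + 3*r^2 - r - 3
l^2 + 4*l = l*(l + 4)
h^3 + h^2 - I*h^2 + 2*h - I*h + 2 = (h + 1)*(h - 2*I)*(h + I)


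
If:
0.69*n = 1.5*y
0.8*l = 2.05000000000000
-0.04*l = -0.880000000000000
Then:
No Solution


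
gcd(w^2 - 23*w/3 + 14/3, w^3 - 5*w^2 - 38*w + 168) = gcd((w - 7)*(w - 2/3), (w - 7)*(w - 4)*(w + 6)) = w - 7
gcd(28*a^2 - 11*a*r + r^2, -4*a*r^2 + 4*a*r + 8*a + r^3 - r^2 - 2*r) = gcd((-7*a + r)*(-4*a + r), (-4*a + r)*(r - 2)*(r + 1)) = -4*a + r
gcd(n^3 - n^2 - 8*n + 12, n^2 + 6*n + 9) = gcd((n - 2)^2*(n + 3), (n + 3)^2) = n + 3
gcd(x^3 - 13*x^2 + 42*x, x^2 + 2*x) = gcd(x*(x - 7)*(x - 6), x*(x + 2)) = x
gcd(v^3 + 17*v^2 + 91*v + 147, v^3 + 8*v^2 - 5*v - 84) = v + 7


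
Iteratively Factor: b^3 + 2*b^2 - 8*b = (b - 2)*(b^2 + 4*b) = (b - 2)*(b + 4)*(b)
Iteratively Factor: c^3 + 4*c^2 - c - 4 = (c + 1)*(c^2 + 3*c - 4) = (c - 1)*(c + 1)*(c + 4)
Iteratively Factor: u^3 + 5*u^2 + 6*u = (u)*(u^2 + 5*u + 6) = u*(u + 2)*(u + 3)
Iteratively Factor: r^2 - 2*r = (r - 2)*(r)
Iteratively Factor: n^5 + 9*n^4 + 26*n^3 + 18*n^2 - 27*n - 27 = (n - 1)*(n^4 + 10*n^3 + 36*n^2 + 54*n + 27) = (n - 1)*(n + 3)*(n^3 + 7*n^2 + 15*n + 9) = (n - 1)*(n + 3)^2*(n^2 + 4*n + 3) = (n - 1)*(n + 1)*(n + 3)^2*(n + 3)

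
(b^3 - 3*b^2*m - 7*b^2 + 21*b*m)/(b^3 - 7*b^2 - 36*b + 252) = b*(b - 3*m)/(b^2 - 36)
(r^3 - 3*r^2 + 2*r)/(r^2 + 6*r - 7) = r*(r - 2)/(r + 7)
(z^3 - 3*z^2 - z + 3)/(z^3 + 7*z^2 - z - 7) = (z - 3)/(z + 7)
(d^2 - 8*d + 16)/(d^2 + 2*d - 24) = (d - 4)/(d + 6)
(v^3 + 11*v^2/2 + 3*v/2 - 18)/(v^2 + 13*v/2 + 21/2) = (2*v^2 + 5*v - 12)/(2*v + 7)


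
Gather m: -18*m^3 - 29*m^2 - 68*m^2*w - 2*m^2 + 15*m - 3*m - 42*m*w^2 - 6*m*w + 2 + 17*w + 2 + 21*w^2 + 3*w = -18*m^3 + m^2*(-68*w - 31) + m*(-42*w^2 - 6*w + 12) + 21*w^2 + 20*w + 4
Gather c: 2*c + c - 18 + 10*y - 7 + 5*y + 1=3*c + 15*y - 24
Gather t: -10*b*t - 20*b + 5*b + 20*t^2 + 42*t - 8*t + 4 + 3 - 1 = -15*b + 20*t^2 + t*(34 - 10*b) + 6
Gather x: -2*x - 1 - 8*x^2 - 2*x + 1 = -8*x^2 - 4*x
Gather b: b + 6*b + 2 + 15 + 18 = 7*b + 35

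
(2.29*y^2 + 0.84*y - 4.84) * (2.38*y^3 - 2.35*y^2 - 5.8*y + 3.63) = 5.4502*y^5 - 3.3823*y^4 - 26.7752*y^3 + 14.8147*y^2 + 31.1212*y - 17.5692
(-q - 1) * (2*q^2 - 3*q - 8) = -2*q^3 + q^2 + 11*q + 8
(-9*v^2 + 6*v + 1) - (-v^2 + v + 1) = -8*v^2 + 5*v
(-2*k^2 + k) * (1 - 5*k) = 10*k^3 - 7*k^2 + k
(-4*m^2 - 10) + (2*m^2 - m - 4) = -2*m^2 - m - 14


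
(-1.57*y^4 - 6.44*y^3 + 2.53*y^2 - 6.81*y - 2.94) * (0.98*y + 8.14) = -1.5386*y^5 - 19.091*y^4 - 49.9422*y^3 + 13.9204*y^2 - 58.3146*y - 23.9316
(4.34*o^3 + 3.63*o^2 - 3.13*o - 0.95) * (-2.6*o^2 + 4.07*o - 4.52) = -11.284*o^5 + 8.2258*o^4 + 3.2953*o^3 - 26.6767*o^2 + 10.2811*o + 4.294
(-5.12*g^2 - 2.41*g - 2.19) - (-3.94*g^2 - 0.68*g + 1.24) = -1.18*g^2 - 1.73*g - 3.43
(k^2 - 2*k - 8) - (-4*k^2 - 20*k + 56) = 5*k^2 + 18*k - 64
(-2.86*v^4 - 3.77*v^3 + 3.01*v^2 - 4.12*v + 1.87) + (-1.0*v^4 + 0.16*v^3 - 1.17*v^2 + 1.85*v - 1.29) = -3.86*v^4 - 3.61*v^3 + 1.84*v^2 - 2.27*v + 0.58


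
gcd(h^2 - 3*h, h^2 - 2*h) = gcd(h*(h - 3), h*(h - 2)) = h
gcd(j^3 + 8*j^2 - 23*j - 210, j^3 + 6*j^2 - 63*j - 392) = j + 7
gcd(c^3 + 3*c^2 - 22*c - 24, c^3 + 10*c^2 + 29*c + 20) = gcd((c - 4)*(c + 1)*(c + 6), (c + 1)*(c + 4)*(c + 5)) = c + 1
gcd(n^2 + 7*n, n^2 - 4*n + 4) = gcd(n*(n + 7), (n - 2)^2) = 1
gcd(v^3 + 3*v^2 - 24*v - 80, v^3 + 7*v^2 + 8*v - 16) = v^2 + 8*v + 16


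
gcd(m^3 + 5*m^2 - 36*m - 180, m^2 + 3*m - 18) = m + 6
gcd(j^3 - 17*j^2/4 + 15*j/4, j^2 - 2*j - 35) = 1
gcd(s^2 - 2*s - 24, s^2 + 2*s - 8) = s + 4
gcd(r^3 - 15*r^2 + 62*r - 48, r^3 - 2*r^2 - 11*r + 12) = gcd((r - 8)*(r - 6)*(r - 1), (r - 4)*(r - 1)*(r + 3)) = r - 1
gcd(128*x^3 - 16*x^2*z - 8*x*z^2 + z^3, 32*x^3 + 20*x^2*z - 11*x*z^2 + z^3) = 32*x^2 - 12*x*z + z^2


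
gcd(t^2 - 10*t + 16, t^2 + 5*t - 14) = t - 2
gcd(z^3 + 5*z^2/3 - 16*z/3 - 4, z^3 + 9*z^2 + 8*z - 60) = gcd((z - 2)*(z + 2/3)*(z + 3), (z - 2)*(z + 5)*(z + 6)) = z - 2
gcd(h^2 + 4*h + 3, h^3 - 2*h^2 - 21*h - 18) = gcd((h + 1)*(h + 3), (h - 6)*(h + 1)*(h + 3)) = h^2 + 4*h + 3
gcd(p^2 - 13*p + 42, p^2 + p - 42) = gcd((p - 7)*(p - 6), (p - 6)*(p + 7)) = p - 6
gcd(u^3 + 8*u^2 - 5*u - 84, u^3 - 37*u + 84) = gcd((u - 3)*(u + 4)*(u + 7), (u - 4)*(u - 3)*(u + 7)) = u^2 + 4*u - 21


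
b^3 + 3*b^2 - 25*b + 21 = (b - 3)*(b - 1)*(b + 7)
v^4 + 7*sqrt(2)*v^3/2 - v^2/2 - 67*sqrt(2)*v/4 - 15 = (v - 3*sqrt(2)/2)*(v + sqrt(2)/2)*(v + 2*sqrt(2))*(v + 5*sqrt(2)/2)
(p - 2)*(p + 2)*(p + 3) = p^3 + 3*p^2 - 4*p - 12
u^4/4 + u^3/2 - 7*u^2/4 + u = u*(u/4 + 1)*(u - 1)^2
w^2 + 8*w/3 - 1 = (w - 1/3)*(w + 3)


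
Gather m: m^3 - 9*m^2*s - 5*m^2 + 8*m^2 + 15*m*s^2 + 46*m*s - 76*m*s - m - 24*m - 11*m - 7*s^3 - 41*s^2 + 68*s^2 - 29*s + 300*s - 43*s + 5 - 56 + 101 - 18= m^3 + m^2*(3 - 9*s) + m*(15*s^2 - 30*s - 36) - 7*s^3 + 27*s^2 + 228*s + 32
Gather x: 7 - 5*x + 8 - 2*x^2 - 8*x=-2*x^2 - 13*x + 15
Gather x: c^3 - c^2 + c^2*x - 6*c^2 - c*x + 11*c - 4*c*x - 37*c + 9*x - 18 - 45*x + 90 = c^3 - 7*c^2 - 26*c + x*(c^2 - 5*c - 36) + 72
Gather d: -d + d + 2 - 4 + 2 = 0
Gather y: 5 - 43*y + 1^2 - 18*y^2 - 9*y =-18*y^2 - 52*y + 6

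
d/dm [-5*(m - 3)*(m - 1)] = 20 - 10*m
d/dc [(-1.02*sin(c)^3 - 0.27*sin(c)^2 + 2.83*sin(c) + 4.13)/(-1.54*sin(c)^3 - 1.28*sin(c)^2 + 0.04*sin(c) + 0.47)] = (0.8898*sin(c)^4 + 8.6348*sin(c)^3 + 21.254*sin(c)^2 + 10.319*sin(c) + 1.1649)*cos(c)/(2.3716*sin(c)^6 + 3.9424*sin(c)^5 + 1.5152*sin(c)^4 - 1.55*sin(c)^3 - 1.2016*sin(c)^2 + 0.0376*sin(c) + 0.2209)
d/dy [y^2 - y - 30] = 2*y - 1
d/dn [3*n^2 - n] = 6*n - 1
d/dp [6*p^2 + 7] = 12*p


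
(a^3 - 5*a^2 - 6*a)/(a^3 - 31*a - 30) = a/(a + 5)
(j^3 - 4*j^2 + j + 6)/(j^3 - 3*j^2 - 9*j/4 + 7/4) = 4*(j^2 - 5*j + 6)/(4*j^2 - 16*j + 7)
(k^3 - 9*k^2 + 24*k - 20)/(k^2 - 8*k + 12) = (k^2 - 7*k + 10)/(k - 6)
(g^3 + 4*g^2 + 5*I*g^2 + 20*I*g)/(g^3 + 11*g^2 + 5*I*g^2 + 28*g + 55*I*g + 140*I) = g/(g + 7)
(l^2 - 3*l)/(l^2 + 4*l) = (l - 3)/(l + 4)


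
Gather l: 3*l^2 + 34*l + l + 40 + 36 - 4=3*l^2 + 35*l + 72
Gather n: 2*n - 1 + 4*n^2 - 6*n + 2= 4*n^2 - 4*n + 1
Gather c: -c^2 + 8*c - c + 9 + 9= -c^2 + 7*c + 18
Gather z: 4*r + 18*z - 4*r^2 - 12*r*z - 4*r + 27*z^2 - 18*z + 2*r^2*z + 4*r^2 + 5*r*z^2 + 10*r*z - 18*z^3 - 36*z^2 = -18*z^3 + z^2*(5*r - 9) + z*(2*r^2 - 2*r)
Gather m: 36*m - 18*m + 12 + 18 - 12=18*m + 18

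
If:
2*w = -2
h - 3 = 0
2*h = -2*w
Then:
No Solution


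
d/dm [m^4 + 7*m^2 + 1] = 4*m^3 + 14*m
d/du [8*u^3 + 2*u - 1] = 24*u^2 + 2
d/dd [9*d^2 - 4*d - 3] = 18*d - 4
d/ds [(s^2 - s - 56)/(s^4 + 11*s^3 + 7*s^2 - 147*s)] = 2*(-s^3 + 10*s^2 + 32*s - 84)/(s^2*(s^4 + 8*s^3 - 26*s^2 - 168*s + 441))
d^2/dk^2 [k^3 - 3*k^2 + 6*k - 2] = 6*k - 6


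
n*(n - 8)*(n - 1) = n^3 - 9*n^2 + 8*n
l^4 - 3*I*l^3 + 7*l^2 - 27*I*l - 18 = (l - 3*I)*(l - 2*I)*(l - I)*(l + 3*I)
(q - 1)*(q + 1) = q^2 - 1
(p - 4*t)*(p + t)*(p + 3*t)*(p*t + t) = p^4*t + p^3*t - 13*p^2*t^3 - 12*p*t^4 - 13*p*t^3 - 12*t^4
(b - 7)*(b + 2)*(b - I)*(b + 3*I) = b^4 - 5*b^3 + 2*I*b^3 - 11*b^2 - 10*I*b^2 - 15*b - 28*I*b - 42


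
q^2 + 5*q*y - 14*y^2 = (q - 2*y)*(q + 7*y)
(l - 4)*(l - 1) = l^2 - 5*l + 4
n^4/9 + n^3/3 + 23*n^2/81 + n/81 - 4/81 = (n/3 + 1/3)^2*(n - 1/3)*(n + 4/3)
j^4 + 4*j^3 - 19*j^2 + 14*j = j*(j - 2)*(j - 1)*(j + 7)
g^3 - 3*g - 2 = (g - 2)*(g + 1)^2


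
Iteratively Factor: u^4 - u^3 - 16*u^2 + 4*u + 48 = (u - 2)*(u^3 + u^2 - 14*u - 24) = (u - 2)*(u + 3)*(u^2 - 2*u - 8) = (u - 2)*(u + 2)*(u + 3)*(u - 4)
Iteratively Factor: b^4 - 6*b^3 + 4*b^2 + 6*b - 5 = (b - 5)*(b^3 - b^2 - b + 1) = (b - 5)*(b + 1)*(b^2 - 2*b + 1) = (b - 5)*(b - 1)*(b + 1)*(b - 1)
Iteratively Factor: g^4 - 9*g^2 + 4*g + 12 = (g - 2)*(g^3 + 2*g^2 - 5*g - 6) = (g - 2)*(g + 1)*(g^2 + g - 6) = (g - 2)^2*(g + 1)*(g + 3)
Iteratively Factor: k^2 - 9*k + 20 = (k - 5)*(k - 4)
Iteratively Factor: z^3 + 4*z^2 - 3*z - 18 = (z - 2)*(z^2 + 6*z + 9) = (z - 2)*(z + 3)*(z + 3)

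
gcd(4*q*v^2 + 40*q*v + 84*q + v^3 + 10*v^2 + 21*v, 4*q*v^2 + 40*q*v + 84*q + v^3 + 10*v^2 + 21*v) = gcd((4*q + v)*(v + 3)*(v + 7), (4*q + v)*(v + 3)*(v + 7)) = 4*q*v^2 + 40*q*v + 84*q + v^3 + 10*v^2 + 21*v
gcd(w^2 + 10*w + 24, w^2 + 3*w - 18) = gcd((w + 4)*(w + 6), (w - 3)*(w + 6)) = w + 6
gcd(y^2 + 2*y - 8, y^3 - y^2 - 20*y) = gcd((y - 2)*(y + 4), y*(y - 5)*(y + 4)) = y + 4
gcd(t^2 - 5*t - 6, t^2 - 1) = t + 1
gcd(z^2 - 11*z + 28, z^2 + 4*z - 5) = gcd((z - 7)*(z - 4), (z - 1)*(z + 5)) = 1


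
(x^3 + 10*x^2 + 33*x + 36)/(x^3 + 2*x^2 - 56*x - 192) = (x^2 + 6*x + 9)/(x^2 - 2*x - 48)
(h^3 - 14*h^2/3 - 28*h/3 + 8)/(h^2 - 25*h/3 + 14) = (3*h^2 + 4*h - 4)/(3*h - 7)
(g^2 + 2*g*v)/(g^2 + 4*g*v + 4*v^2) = g/(g + 2*v)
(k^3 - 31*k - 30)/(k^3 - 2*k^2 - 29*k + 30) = (k + 1)/(k - 1)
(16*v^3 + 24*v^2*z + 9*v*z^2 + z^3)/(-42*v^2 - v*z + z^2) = (16*v^3 + 24*v^2*z + 9*v*z^2 + z^3)/(-42*v^2 - v*z + z^2)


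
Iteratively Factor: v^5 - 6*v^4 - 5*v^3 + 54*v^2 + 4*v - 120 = (v + 2)*(v^4 - 8*v^3 + 11*v^2 + 32*v - 60) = (v - 3)*(v + 2)*(v^3 - 5*v^2 - 4*v + 20) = (v - 3)*(v - 2)*(v + 2)*(v^2 - 3*v - 10) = (v - 3)*(v - 2)*(v + 2)^2*(v - 5)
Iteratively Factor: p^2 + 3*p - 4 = (p - 1)*(p + 4)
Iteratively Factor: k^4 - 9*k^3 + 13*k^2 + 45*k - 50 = (k - 5)*(k^3 - 4*k^2 - 7*k + 10) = (k - 5)*(k - 1)*(k^2 - 3*k - 10) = (k - 5)*(k - 1)*(k + 2)*(k - 5)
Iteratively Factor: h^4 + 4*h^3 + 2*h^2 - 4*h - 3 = (h - 1)*(h^3 + 5*h^2 + 7*h + 3) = (h - 1)*(h + 1)*(h^2 + 4*h + 3) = (h - 1)*(h + 1)*(h + 3)*(h + 1)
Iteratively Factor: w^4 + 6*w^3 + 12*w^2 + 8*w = (w + 2)*(w^3 + 4*w^2 + 4*w) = (w + 2)^2*(w^2 + 2*w) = w*(w + 2)^2*(w + 2)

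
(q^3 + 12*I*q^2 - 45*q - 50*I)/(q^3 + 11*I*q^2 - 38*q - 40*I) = (q + 5*I)/(q + 4*I)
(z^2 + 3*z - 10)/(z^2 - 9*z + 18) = (z^2 + 3*z - 10)/(z^2 - 9*z + 18)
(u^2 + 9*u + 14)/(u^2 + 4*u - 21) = (u + 2)/(u - 3)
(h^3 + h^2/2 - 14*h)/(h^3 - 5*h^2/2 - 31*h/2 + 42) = h/(h - 3)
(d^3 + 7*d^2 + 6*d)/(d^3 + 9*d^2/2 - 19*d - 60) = 2*d*(d + 1)/(2*d^2 - 3*d - 20)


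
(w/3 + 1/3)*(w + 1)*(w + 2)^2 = w^4/3 + 2*w^3 + 13*w^2/3 + 4*w + 4/3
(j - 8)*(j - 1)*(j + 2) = j^3 - 7*j^2 - 10*j + 16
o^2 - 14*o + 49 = (o - 7)^2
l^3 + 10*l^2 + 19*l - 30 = (l - 1)*(l + 5)*(l + 6)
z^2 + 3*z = z*(z + 3)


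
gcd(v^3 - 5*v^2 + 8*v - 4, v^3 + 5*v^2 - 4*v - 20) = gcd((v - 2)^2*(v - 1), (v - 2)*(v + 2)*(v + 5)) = v - 2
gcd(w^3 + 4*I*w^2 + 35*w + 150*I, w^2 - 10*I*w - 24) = w - 6*I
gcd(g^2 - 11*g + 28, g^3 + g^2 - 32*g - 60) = 1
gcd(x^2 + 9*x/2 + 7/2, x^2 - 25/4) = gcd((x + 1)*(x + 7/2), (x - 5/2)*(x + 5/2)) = 1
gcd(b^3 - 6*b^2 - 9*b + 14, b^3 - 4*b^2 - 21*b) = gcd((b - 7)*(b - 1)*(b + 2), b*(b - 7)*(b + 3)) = b - 7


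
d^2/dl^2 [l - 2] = 0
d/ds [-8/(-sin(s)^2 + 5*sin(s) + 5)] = 8*(5 - 2*sin(s))*cos(s)/(5*sin(s) + cos(s)^2 + 4)^2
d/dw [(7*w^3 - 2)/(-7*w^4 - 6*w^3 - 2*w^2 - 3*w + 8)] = (49*w^6 - 14*w^4 - 98*w^3 + 132*w^2 - 8*w - 6)/(49*w^8 + 84*w^7 + 64*w^6 + 66*w^5 - 72*w^4 - 84*w^3 - 23*w^2 - 48*w + 64)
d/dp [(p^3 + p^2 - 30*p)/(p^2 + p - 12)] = (p^4 + 2*p^3 - 5*p^2 - 24*p + 360)/(p^4 + 2*p^3 - 23*p^2 - 24*p + 144)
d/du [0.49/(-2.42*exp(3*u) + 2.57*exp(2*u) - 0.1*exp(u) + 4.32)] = (3.5574*exp(2*u) - 2.5186*exp(u) + 0.049)*exp(u)/(2.42*exp(3*u) - 2.57*exp(2*u) + 0.1*exp(u) - 4.32)^2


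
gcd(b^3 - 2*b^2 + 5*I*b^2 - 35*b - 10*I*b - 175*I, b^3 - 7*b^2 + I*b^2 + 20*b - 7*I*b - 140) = b^2 + b*(-7 + 5*I) - 35*I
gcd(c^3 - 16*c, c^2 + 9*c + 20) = c + 4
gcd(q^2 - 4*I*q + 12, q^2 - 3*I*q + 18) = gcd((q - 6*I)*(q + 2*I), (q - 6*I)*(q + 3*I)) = q - 6*I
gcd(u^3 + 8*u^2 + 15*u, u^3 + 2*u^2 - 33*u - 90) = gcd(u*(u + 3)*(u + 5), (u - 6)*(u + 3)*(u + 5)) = u^2 + 8*u + 15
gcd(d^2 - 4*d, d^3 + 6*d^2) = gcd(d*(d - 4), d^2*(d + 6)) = d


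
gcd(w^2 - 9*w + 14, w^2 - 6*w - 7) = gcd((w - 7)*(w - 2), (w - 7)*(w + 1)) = w - 7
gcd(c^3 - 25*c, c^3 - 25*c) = c^3 - 25*c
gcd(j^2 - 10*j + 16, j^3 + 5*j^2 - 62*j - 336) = j - 8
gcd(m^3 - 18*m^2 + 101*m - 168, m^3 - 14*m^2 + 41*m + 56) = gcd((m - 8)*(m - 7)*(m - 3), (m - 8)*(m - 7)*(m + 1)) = m^2 - 15*m + 56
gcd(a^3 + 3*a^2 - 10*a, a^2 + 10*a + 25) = a + 5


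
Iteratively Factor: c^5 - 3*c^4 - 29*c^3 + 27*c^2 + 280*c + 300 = (c + 2)*(c^4 - 5*c^3 - 19*c^2 + 65*c + 150) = (c - 5)*(c + 2)*(c^3 - 19*c - 30) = (c - 5)*(c + 2)*(c + 3)*(c^2 - 3*c - 10) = (c - 5)^2*(c + 2)*(c + 3)*(c + 2)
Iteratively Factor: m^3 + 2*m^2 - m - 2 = (m - 1)*(m^2 + 3*m + 2) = (m - 1)*(m + 1)*(m + 2)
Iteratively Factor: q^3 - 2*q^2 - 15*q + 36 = (q - 3)*(q^2 + q - 12) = (q - 3)*(q + 4)*(q - 3)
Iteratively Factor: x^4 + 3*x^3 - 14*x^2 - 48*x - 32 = (x - 4)*(x^3 + 7*x^2 + 14*x + 8) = (x - 4)*(x + 4)*(x^2 + 3*x + 2) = (x - 4)*(x + 1)*(x + 4)*(x + 2)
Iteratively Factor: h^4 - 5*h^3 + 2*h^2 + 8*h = (h - 2)*(h^3 - 3*h^2 - 4*h) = (h - 2)*(h + 1)*(h^2 - 4*h) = h*(h - 2)*(h + 1)*(h - 4)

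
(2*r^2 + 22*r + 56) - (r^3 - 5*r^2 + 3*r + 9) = -r^3 + 7*r^2 + 19*r + 47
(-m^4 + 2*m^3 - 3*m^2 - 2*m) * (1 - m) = m^5 - 3*m^4 + 5*m^3 - m^2 - 2*m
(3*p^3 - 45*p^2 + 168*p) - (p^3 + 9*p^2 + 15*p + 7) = 2*p^3 - 54*p^2 + 153*p - 7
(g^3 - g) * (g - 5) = g^4 - 5*g^3 - g^2 + 5*g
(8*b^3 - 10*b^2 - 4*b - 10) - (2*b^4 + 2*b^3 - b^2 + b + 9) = -2*b^4 + 6*b^3 - 9*b^2 - 5*b - 19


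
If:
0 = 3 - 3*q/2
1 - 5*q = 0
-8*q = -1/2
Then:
No Solution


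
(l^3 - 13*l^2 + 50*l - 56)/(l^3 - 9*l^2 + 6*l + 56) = (l - 2)/(l + 2)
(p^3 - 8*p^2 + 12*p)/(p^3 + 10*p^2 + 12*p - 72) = p*(p - 6)/(p^2 + 12*p + 36)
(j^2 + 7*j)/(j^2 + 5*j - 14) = j/(j - 2)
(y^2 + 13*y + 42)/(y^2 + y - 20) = (y^2 + 13*y + 42)/(y^2 + y - 20)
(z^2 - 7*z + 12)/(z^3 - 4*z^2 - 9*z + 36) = 1/(z + 3)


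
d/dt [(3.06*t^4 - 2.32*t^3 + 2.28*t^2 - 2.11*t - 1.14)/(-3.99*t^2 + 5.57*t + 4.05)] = (-24.4188*t^5 + 60.3894*t^4 + 23.7272*t^3 - 23.9073*t^2 + 9.3708*t - 2.1957)/(15.9201*t^4 - 44.4486*t^3 - 1.2941*t^2 + 45.117*t + 16.4025)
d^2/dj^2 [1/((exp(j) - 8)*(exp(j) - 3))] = (4*exp(3*j) - 33*exp(2*j) + 25*exp(j) + 264)*exp(j)/(exp(6*j) - 33*exp(5*j) + 435*exp(4*j) - 2915*exp(3*j) + 10440*exp(2*j) - 19008*exp(j) + 13824)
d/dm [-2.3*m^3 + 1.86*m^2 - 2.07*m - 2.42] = -6.9*m^2 + 3.72*m - 2.07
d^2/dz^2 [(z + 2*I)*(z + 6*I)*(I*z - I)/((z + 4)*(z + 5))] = (z^3*(160 + 116*I) + z^2*(960 + 1272*I) + z*(-960 + 4488*I) - 9280 + 4984*I)/(z^6 + 27*z^5 + 303*z^4 + 1809*z^3 + 6060*z^2 + 10800*z + 8000)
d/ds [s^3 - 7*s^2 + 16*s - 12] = 3*s^2 - 14*s + 16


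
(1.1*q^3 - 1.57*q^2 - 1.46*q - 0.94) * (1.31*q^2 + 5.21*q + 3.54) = 1.441*q^5 + 3.6743*q^4 - 6.1983*q^3 - 14.3958*q^2 - 10.0658*q - 3.3276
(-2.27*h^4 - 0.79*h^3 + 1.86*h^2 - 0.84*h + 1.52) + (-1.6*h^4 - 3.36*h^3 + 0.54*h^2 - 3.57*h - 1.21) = -3.87*h^4 - 4.15*h^3 + 2.4*h^2 - 4.41*h + 0.31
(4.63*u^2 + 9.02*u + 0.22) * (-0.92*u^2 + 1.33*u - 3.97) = -4.2596*u^4 - 2.1405*u^3 - 6.5869*u^2 - 35.5168*u - 0.8734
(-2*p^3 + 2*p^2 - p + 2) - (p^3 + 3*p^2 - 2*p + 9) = -3*p^3 - p^2 + p - 7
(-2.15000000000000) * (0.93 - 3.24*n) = 6.966*n - 1.9995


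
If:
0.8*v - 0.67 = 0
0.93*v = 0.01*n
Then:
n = 77.89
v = 0.84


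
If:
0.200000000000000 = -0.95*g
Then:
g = -0.21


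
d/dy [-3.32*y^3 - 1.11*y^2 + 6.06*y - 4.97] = -9.96*y^2 - 2.22*y + 6.06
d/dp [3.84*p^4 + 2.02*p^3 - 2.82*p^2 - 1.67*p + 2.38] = 15.36*p^3 + 6.06*p^2 - 5.64*p - 1.67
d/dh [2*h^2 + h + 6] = 4*h + 1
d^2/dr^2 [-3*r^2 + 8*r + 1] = -6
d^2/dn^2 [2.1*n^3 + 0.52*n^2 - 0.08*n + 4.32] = 12.6*n + 1.04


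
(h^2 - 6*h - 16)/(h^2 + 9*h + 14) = (h - 8)/(h + 7)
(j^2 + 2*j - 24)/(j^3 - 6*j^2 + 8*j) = (j + 6)/(j*(j - 2))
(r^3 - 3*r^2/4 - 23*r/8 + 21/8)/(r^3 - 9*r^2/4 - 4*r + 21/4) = (r - 3/2)/(r - 3)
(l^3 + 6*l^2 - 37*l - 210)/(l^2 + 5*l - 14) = (l^2 - l - 30)/(l - 2)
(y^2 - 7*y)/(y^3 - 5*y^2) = (y - 7)/(y*(y - 5))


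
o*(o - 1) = o^2 - o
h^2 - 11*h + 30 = (h - 6)*(h - 5)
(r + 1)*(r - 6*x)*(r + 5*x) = r^3 - r^2*x + r^2 - 30*r*x^2 - r*x - 30*x^2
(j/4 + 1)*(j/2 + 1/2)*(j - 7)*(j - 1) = j^4/8 - 3*j^3/8 - 29*j^2/8 + 3*j/8 + 7/2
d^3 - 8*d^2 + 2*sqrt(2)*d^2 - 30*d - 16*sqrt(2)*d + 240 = (d - 8)*(d - 3*sqrt(2))*(d + 5*sqrt(2))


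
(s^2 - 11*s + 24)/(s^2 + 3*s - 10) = (s^2 - 11*s + 24)/(s^2 + 3*s - 10)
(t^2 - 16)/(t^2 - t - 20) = (t - 4)/(t - 5)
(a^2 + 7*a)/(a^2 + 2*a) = (a + 7)/(a + 2)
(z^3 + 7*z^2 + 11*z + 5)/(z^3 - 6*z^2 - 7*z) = (z^2 + 6*z + 5)/(z*(z - 7))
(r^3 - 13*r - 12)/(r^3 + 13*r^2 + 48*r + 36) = (r^2 - r - 12)/(r^2 + 12*r + 36)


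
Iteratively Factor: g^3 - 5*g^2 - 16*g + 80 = (g - 5)*(g^2 - 16) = (g - 5)*(g + 4)*(g - 4)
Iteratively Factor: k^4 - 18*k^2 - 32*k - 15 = (k + 1)*(k^3 - k^2 - 17*k - 15) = (k + 1)*(k + 3)*(k^2 - 4*k - 5) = (k - 5)*(k + 1)*(k + 3)*(k + 1)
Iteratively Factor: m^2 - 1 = (m - 1)*(m + 1)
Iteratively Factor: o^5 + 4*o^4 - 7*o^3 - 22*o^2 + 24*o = (o + 3)*(o^4 + o^3 - 10*o^2 + 8*o) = o*(o + 3)*(o^3 + o^2 - 10*o + 8) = o*(o - 2)*(o + 3)*(o^2 + 3*o - 4) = o*(o - 2)*(o - 1)*(o + 3)*(o + 4)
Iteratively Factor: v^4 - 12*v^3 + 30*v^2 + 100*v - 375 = (v - 5)*(v^3 - 7*v^2 - 5*v + 75) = (v - 5)^2*(v^2 - 2*v - 15) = (v - 5)^2*(v + 3)*(v - 5)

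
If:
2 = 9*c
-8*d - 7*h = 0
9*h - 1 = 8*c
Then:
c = 2/9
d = -175/648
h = 25/81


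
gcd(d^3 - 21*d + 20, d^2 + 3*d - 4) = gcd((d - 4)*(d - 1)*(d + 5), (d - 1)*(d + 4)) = d - 1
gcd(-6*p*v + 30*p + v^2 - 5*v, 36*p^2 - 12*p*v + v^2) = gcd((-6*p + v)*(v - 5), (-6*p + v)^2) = 6*p - v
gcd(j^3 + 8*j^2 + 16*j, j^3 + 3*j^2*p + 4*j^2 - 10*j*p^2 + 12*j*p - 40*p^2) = j + 4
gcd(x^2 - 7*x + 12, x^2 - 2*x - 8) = x - 4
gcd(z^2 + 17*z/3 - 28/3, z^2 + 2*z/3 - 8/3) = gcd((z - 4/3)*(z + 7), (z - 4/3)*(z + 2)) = z - 4/3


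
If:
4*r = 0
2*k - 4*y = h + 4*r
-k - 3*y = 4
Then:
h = -10*y - 8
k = -3*y - 4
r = 0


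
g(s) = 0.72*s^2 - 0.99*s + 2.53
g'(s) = 1.44*s - 0.99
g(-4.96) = 25.15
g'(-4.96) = -8.13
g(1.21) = 2.39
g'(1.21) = 0.75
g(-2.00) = 7.39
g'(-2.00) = -3.87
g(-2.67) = 10.31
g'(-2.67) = -4.83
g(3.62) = 8.38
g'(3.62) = 4.22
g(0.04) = 2.49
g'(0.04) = -0.93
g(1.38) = 2.53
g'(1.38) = 1.00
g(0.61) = 2.19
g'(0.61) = -0.11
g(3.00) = 6.04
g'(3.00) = 3.33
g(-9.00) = 69.76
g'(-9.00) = -13.95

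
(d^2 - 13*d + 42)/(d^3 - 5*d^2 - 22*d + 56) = (d - 6)/(d^2 + 2*d - 8)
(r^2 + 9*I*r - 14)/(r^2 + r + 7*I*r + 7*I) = (r + 2*I)/(r + 1)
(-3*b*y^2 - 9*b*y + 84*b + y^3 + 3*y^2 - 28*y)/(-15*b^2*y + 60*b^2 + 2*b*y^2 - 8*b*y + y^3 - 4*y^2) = (y + 7)/(5*b + y)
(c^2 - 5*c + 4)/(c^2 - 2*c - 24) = (-c^2 + 5*c - 4)/(-c^2 + 2*c + 24)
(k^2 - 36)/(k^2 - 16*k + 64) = (k^2 - 36)/(k^2 - 16*k + 64)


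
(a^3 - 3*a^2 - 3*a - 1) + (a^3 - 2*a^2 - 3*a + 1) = 2*a^3 - 5*a^2 - 6*a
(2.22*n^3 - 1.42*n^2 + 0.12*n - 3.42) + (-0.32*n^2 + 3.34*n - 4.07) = 2.22*n^3 - 1.74*n^2 + 3.46*n - 7.49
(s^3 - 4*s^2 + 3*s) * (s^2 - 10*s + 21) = s^5 - 14*s^4 + 64*s^3 - 114*s^2 + 63*s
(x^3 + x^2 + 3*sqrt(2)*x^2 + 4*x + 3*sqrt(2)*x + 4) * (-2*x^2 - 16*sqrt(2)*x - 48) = -2*x^5 - 22*sqrt(2)*x^4 - 2*x^4 - 152*x^3 - 22*sqrt(2)*x^3 - 208*sqrt(2)*x^2 - 152*x^2 - 208*sqrt(2)*x - 192*x - 192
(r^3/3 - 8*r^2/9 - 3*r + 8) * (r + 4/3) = r^4/3 - 4*r^3/9 - 113*r^2/27 + 4*r + 32/3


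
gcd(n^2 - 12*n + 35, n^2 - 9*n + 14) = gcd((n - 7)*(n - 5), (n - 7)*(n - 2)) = n - 7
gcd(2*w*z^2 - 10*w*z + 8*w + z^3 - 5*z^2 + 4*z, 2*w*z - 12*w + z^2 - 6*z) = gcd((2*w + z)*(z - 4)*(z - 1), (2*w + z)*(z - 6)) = 2*w + z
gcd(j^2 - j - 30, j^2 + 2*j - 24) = 1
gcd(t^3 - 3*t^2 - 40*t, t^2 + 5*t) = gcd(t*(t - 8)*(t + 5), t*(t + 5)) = t^2 + 5*t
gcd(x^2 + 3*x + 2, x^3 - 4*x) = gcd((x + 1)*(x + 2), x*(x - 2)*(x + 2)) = x + 2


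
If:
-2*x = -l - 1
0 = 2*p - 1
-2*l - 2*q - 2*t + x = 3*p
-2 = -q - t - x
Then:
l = -8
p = 1/2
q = 11/2 - t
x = -7/2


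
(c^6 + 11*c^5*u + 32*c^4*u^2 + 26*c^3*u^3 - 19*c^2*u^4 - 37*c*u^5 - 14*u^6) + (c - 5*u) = c^6 + 11*c^5*u + 32*c^4*u^2 + 26*c^3*u^3 - 19*c^2*u^4 - 37*c*u^5 + c - 14*u^6 - 5*u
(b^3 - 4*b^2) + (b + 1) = b^3 - 4*b^2 + b + 1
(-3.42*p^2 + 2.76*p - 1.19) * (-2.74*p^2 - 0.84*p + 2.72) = 9.3708*p^4 - 4.6896*p^3 - 8.3602*p^2 + 8.5068*p - 3.2368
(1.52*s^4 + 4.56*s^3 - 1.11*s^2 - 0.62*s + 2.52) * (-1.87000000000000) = -2.8424*s^4 - 8.5272*s^3 + 2.0757*s^2 + 1.1594*s - 4.7124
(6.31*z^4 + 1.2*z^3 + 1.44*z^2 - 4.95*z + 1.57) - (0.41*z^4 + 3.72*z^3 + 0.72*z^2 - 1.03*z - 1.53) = 5.9*z^4 - 2.52*z^3 + 0.72*z^2 - 3.92*z + 3.1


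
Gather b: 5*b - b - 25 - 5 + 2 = 4*b - 28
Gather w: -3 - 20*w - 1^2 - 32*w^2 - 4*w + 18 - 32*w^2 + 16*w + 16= -64*w^2 - 8*w + 30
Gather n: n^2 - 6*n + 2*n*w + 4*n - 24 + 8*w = n^2 + n*(2*w - 2) + 8*w - 24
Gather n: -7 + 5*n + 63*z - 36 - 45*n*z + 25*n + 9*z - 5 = n*(30 - 45*z) + 72*z - 48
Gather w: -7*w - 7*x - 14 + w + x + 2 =-6*w - 6*x - 12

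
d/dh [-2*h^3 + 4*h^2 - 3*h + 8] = -6*h^2 + 8*h - 3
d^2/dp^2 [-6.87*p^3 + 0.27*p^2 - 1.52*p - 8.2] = 0.54 - 41.22*p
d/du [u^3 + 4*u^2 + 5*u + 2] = 3*u^2 + 8*u + 5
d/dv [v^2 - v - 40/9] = 2*v - 1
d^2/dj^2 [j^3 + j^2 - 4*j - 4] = 6*j + 2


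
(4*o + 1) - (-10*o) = 14*o + 1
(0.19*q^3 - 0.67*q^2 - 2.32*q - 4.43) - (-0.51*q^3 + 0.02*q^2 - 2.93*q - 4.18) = 0.7*q^3 - 0.69*q^2 + 0.61*q - 0.25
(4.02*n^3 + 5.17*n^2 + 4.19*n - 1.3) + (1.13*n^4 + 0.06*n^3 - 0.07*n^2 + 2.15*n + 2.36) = 1.13*n^4 + 4.08*n^3 + 5.1*n^2 + 6.34*n + 1.06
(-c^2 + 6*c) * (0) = 0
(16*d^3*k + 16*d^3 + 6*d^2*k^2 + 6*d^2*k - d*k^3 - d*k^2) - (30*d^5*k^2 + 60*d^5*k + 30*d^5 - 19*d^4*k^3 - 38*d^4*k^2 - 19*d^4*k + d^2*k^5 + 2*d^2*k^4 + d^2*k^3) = -30*d^5*k^2 - 60*d^5*k - 30*d^5 + 19*d^4*k^3 + 38*d^4*k^2 + 19*d^4*k + 16*d^3*k + 16*d^3 - d^2*k^5 - 2*d^2*k^4 - d^2*k^3 + 6*d^2*k^2 + 6*d^2*k - d*k^3 - d*k^2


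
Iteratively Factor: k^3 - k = (k)*(k^2 - 1) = k*(k - 1)*(k + 1)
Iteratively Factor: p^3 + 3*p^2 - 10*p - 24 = (p + 2)*(p^2 + p - 12) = (p - 3)*(p + 2)*(p + 4)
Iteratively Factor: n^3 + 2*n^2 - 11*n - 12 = (n + 4)*(n^2 - 2*n - 3) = (n - 3)*(n + 4)*(n + 1)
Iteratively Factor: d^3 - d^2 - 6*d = (d + 2)*(d^2 - 3*d) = (d - 3)*(d + 2)*(d)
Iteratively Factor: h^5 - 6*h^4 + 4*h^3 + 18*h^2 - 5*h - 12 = (h - 1)*(h^4 - 5*h^3 - h^2 + 17*h + 12) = (h - 1)*(h + 1)*(h^3 - 6*h^2 + 5*h + 12) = (h - 3)*(h - 1)*(h + 1)*(h^2 - 3*h - 4) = (h - 4)*(h - 3)*(h - 1)*(h + 1)*(h + 1)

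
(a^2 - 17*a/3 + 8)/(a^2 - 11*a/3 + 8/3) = (a - 3)/(a - 1)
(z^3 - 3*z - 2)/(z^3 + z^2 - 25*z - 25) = (z^2 - z - 2)/(z^2 - 25)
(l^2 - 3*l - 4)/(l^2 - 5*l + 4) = (l + 1)/(l - 1)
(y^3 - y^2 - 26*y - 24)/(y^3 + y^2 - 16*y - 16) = (y - 6)/(y - 4)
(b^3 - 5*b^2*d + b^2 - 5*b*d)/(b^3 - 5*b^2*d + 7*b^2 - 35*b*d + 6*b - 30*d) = b/(b + 6)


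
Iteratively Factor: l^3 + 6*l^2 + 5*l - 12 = (l + 3)*(l^2 + 3*l - 4) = (l + 3)*(l + 4)*(l - 1)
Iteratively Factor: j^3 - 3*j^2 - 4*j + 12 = (j - 2)*(j^2 - j - 6) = (j - 2)*(j + 2)*(j - 3)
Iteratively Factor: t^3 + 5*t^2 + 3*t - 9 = (t + 3)*(t^2 + 2*t - 3) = (t + 3)^2*(t - 1)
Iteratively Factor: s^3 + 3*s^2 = (s)*(s^2 + 3*s) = s*(s + 3)*(s)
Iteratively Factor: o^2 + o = (o + 1)*(o)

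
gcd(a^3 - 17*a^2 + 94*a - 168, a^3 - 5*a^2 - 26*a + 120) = a^2 - 10*a + 24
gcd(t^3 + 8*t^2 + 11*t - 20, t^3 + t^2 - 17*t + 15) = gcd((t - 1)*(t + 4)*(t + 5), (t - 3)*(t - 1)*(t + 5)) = t^2 + 4*t - 5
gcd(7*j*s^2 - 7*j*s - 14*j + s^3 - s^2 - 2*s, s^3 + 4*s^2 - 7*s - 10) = s^2 - s - 2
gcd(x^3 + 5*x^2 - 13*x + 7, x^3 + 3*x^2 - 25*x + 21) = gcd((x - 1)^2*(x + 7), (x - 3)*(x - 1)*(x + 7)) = x^2 + 6*x - 7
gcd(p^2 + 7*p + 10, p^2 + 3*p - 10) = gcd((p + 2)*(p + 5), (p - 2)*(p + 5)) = p + 5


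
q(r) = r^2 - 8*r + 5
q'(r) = 2*r - 8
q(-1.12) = 15.21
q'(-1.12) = -10.24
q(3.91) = -10.99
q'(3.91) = -0.18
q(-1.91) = 23.93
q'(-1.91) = -11.82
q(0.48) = 1.39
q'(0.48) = -7.04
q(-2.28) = 28.44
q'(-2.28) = -12.56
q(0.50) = 1.25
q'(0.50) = -7.00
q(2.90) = -9.79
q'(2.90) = -2.20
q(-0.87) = 12.72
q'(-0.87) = -9.74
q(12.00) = 53.00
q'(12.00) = 16.00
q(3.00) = -10.00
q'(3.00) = -2.00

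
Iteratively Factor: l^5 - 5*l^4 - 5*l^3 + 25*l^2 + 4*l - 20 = (l - 5)*(l^4 - 5*l^2 + 4) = (l - 5)*(l + 1)*(l^3 - l^2 - 4*l + 4) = (l - 5)*(l - 2)*(l + 1)*(l^2 + l - 2) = (l - 5)*(l - 2)*(l + 1)*(l + 2)*(l - 1)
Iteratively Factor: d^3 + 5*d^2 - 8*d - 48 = (d - 3)*(d^2 + 8*d + 16) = (d - 3)*(d + 4)*(d + 4)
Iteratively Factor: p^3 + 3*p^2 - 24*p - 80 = (p + 4)*(p^2 - p - 20) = (p - 5)*(p + 4)*(p + 4)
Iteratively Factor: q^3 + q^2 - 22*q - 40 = (q - 5)*(q^2 + 6*q + 8) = (q - 5)*(q + 2)*(q + 4)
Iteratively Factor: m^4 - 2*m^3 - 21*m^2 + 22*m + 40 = (m + 4)*(m^3 - 6*m^2 + 3*m + 10) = (m - 2)*(m + 4)*(m^2 - 4*m - 5) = (m - 5)*(m - 2)*(m + 4)*(m + 1)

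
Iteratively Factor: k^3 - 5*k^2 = (k - 5)*(k^2) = k*(k - 5)*(k)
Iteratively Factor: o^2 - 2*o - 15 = (o + 3)*(o - 5)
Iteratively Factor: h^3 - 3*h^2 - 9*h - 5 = (h + 1)*(h^2 - 4*h - 5) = (h + 1)^2*(h - 5)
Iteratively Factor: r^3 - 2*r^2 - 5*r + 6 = (r - 3)*(r^2 + r - 2) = (r - 3)*(r + 2)*(r - 1)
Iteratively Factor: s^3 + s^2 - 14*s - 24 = (s + 3)*(s^2 - 2*s - 8) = (s - 4)*(s + 3)*(s + 2)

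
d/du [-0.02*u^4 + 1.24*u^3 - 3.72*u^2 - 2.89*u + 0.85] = -0.08*u^3 + 3.72*u^2 - 7.44*u - 2.89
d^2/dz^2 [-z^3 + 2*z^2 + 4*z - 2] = 4 - 6*z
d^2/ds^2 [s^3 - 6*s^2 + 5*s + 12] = 6*s - 12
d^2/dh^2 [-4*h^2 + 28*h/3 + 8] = -8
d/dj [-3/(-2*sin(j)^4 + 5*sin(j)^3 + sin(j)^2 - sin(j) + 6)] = 3*(-8*sin(j)^3 + 15*sin(j)^2 + 2*sin(j) - 1)*cos(j)/(-2*sin(j)^4 + 5*sin(j)^3 + sin(j)^2 - sin(j) + 6)^2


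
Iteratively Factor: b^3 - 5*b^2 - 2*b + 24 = (b - 3)*(b^2 - 2*b - 8) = (b - 3)*(b + 2)*(b - 4)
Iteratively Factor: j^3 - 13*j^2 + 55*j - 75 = (j - 3)*(j^2 - 10*j + 25) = (j - 5)*(j - 3)*(j - 5)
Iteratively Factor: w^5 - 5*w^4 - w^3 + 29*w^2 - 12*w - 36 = (w - 3)*(w^4 - 2*w^3 - 7*w^2 + 8*w + 12) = (w - 3)*(w + 2)*(w^3 - 4*w^2 + w + 6) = (w - 3)^2*(w + 2)*(w^2 - w - 2) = (w - 3)^2*(w - 2)*(w + 2)*(w + 1)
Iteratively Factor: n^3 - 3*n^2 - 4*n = (n)*(n^2 - 3*n - 4) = n*(n + 1)*(n - 4)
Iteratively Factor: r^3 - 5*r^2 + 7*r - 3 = (r - 1)*(r^2 - 4*r + 3) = (r - 3)*(r - 1)*(r - 1)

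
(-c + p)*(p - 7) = -c*p + 7*c + p^2 - 7*p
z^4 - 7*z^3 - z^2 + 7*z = z*(z - 7)*(z - 1)*(z + 1)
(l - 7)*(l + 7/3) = l^2 - 14*l/3 - 49/3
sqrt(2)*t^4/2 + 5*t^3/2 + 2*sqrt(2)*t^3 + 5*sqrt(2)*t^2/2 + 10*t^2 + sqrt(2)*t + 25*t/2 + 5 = (t + 1)^2*(t + 5*sqrt(2)/2)*(sqrt(2)*t/2 + sqrt(2))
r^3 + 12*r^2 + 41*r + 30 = (r + 1)*(r + 5)*(r + 6)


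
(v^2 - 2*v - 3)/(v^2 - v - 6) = (v + 1)/(v + 2)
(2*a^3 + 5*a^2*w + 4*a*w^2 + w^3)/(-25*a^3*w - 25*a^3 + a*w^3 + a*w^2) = (2*a^3 + 5*a^2*w + 4*a*w^2 + w^3)/(a*(-25*a^2*w - 25*a^2 + w^3 + w^2))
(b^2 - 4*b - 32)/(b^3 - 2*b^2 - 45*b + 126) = (b^2 - 4*b - 32)/(b^3 - 2*b^2 - 45*b + 126)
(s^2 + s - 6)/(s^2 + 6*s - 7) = (s^2 + s - 6)/(s^2 + 6*s - 7)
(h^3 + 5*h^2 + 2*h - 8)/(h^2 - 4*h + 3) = (h^2 + 6*h + 8)/(h - 3)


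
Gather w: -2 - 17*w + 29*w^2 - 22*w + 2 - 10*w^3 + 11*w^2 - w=-10*w^3 + 40*w^2 - 40*w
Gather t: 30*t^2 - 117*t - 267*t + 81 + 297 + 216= 30*t^2 - 384*t + 594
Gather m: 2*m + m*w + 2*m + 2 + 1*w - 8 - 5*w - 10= m*(w + 4) - 4*w - 16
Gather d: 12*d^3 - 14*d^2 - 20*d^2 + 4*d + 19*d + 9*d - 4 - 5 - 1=12*d^3 - 34*d^2 + 32*d - 10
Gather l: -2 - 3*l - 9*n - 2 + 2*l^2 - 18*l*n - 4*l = 2*l^2 + l*(-18*n - 7) - 9*n - 4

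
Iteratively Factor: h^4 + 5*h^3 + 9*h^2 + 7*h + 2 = (h + 2)*(h^3 + 3*h^2 + 3*h + 1) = (h + 1)*(h + 2)*(h^2 + 2*h + 1) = (h + 1)^2*(h + 2)*(h + 1)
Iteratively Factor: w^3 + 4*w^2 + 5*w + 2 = (w + 2)*(w^2 + 2*w + 1) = (w + 1)*(w + 2)*(w + 1)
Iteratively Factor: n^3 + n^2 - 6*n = (n)*(n^2 + n - 6) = n*(n - 2)*(n + 3)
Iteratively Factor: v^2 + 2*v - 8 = (v + 4)*(v - 2)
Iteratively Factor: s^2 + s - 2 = (s - 1)*(s + 2)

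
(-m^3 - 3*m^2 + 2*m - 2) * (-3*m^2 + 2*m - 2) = 3*m^5 + 7*m^4 - 10*m^3 + 16*m^2 - 8*m + 4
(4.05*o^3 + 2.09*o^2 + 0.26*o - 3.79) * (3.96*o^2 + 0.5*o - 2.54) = 16.038*o^5 + 10.3014*o^4 - 8.2124*o^3 - 20.187*o^2 - 2.5554*o + 9.6266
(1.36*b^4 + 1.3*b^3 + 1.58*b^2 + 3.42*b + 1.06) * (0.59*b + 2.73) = 0.8024*b^5 + 4.4798*b^4 + 4.4812*b^3 + 6.3312*b^2 + 9.962*b + 2.8938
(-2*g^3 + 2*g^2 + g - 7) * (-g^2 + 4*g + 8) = 2*g^5 - 10*g^4 - 9*g^3 + 27*g^2 - 20*g - 56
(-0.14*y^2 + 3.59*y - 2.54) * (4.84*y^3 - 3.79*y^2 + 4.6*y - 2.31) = -0.6776*y^5 + 17.9062*y^4 - 26.5437*y^3 + 26.464*y^2 - 19.9769*y + 5.8674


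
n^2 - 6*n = n*(n - 6)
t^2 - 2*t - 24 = (t - 6)*(t + 4)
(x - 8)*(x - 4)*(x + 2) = x^3 - 10*x^2 + 8*x + 64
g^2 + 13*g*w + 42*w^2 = (g + 6*w)*(g + 7*w)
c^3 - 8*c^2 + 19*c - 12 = (c - 4)*(c - 3)*(c - 1)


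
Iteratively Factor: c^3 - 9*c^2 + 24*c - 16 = (c - 4)*(c^2 - 5*c + 4) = (c - 4)*(c - 1)*(c - 4)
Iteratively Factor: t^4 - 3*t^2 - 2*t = (t + 1)*(t^3 - t^2 - 2*t) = (t + 1)^2*(t^2 - 2*t) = t*(t + 1)^2*(t - 2)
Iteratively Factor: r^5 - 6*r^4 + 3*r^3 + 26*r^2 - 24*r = (r - 4)*(r^4 - 2*r^3 - 5*r^2 + 6*r) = (r - 4)*(r + 2)*(r^3 - 4*r^2 + 3*r) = (r - 4)*(r - 3)*(r + 2)*(r^2 - r) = r*(r - 4)*(r - 3)*(r + 2)*(r - 1)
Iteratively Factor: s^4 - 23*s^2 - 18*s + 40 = (s + 4)*(s^3 - 4*s^2 - 7*s + 10) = (s + 2)*(s + 4)*(s^2 - 6*s + 5) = (s - 5)*(s + 2)*(s + 4)*(s - 1)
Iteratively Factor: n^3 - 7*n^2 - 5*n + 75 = (n - 5)*(n^2 - 2*n - 15) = (n - 5)*(n + 3)*(n - 5)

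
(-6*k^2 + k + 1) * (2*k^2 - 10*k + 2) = -12*k^4 + 62*k^3 - 20*k^2 - 8*k + 2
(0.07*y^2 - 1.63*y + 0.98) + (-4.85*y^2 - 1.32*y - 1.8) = -4.78*y^2 - 2.95*y - 0.82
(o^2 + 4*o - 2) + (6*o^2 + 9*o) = 7*o^2 + 13*o - 2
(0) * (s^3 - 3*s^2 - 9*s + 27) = 0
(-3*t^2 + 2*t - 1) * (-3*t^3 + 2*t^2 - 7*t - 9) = 9*t^5 - 12*t^4 + 28*t^3 + 11*t^2 - 11*t + 9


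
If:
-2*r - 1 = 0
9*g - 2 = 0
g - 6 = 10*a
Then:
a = -26/45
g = 2/9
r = -1/2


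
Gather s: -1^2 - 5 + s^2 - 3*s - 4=s^2 - 3*s - 10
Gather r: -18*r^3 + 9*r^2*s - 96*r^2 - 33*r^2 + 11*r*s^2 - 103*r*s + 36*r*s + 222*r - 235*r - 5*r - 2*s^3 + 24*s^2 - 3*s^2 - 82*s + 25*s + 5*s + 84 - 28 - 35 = -18*r^3 + r^2*(9*s - 129) + r*(11*s^2 - 67*s - 18) - 2*s^3 + 21*s^2 - 52*s + 21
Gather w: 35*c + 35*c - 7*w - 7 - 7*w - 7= 70*c - 14*w - 14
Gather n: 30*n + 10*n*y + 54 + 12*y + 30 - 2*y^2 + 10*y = n*(10*y + 30) - 2*y^2 + 22*y + 84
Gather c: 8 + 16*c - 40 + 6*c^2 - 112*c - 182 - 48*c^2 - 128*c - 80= -42*c^2 - 224*c - 294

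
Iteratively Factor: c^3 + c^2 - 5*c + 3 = (c + 3)*(c^2 - 2*c + 1) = (c - 1)*(c + 3)*(c - 1)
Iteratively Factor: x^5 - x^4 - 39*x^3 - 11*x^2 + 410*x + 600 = (x + 3)*(x^4 - 4*x^3 - 27*x^2 + 70*x + 200) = (x + 3)*(x + 4)*(x^3 - 8*x^2 + 5*x + 50) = (x + 2)*(x + 3)*(x + 4)*(x^2 - 10*x + 25) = (x - 5)*(x + 2)*(x + 3)*(x + 4)*(x - 5)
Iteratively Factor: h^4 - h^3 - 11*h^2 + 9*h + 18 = (h - 2)*(h^3 + h^2 - 9*h - 9) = (h - 2)*(h + 1)*(h^2 - 9) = (h - 2)*(h + 1)*(h + 3)*(h - 3)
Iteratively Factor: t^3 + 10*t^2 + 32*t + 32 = (t + 4)*(t^2 + 6*t + 8) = (t + 4)^2*(t + 2)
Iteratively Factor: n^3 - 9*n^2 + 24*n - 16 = (n - 1)*(n^2 - 8*n + 16) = (n - 4)*(n - 1)*(n - 4)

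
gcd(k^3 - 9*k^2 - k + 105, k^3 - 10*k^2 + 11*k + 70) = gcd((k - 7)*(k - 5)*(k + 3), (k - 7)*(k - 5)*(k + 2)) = k^2 - 12*k + 35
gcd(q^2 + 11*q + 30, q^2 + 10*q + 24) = q + 6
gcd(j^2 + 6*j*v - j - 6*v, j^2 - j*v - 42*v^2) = j + 6*v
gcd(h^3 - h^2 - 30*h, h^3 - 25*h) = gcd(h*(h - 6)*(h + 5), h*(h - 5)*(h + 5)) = h^2 + 5*h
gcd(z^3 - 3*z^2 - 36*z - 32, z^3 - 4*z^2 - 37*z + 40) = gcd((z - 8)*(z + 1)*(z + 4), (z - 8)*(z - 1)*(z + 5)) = z - 8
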